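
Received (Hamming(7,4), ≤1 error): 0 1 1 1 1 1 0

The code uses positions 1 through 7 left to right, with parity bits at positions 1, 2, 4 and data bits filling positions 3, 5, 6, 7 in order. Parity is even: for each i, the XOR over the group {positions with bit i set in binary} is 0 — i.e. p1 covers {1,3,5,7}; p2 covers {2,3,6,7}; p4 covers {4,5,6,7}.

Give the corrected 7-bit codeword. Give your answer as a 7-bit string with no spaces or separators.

0111100

s1 (pos 1,3,5,7): 0⊕1⊕1⊕0 = 0
s2 (pos 2,3,6,7): 1⊕1⊕1⊕0 = 1
s4 (pos 4,5,6,7): 1⊕1⊕1⊕0 = 1
Syndrome s4…s1 = 110 → error at position 6.
Flip position 6: 0111110 → 0111100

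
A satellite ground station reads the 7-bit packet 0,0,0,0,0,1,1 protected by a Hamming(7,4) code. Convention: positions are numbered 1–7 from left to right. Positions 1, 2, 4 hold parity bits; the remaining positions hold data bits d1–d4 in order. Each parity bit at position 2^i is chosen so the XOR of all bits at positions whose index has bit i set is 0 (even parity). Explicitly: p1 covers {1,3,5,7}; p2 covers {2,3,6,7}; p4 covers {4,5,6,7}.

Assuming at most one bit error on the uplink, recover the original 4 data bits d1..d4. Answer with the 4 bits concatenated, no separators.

s1 (pos 1,3,5,7): 0⊕0⊕0⊕1 = 1
s2 (pos 2,3,6,7): 0⊕0⊕1⊕1 = 0
s4 (pos 4,5,6,7): 0⊕0⊕1⊕1 = 0
Syndrome s4…s1 = 001 → error at position 1.
Flip position 1: 0000011 → 1000011
Read data bits from positions 3,5,6,7: 0011

0011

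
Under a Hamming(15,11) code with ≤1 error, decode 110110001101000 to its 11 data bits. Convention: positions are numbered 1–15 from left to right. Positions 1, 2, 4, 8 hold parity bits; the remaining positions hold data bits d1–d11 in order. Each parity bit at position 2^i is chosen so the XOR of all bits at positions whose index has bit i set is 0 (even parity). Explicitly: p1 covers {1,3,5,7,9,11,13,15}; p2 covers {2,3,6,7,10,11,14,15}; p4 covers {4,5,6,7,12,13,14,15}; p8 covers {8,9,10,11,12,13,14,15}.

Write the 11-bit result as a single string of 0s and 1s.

01001101100

s1 (pos 1,3,5,7,9,11,13,15): 1⊕0⊕1⊕0⊕1⊕0⊕0⊕0 = 1
s2 (pos 2,3,6,7,10,11,14,15): 1⊕0⊕0⊕0⊕1⊕0⊕0⊕0 = 0
s4 (pos 4,5,6,7,12,13,14,15): 1⊕1⊕0⊕0⊕1⊕0⊕0⊕0 = 1
s8 (pos 8,9,10,11,12,13,14,15): 0⊕1⊕1⊕0⊕1⊕0⊕0⊕0 = 1
Syndrome s8…s1 = 1101 → error at position 13.
Flip position 13: 110110001101000 → 110110001101100
Read data bits from positions 3,5,6,7,9,10,11,12,13,14,15: 01001101100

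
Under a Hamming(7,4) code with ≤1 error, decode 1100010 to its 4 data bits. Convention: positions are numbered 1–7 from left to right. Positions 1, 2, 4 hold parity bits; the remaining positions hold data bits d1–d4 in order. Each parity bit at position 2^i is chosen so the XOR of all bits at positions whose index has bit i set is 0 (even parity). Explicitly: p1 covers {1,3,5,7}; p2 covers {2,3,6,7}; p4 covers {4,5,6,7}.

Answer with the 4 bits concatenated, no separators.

0110

s1 (pos 1,3,5,7): 1⊕0⊕0⊕0 = 1
s2 (pos 2,3,6,7): 1⊕0⊕1⊕0 = 0
s4 (pos 4,5,6,7): 0⊕0⊕1⊕0 = 1
Syndrome s4…s1 = 101 → error at position 5.
Flip position 5: 1100010 → 1100110
Read data bits from positions 3,5,6,7: 0110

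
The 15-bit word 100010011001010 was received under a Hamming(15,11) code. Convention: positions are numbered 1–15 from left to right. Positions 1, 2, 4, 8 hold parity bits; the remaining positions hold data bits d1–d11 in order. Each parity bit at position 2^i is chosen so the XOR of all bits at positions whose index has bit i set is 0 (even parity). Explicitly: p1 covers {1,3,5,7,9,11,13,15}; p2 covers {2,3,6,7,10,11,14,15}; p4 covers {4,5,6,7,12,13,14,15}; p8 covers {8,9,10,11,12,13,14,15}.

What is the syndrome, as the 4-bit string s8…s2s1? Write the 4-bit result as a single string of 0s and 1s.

0111

s1 (pos 1,3,5,7,9,11,13,15): 1⊕0⊕1⊕0⊕1⊕0⊕0⊕0 = 1
s2 (pos 2,3,6,7,10,11,14,15): 0⊕0⊕0⊕0⊕0⊕0⊕1⊕0 = 1
s4 (pos 4,5,6,7,12,13,14,15): 0⊕1⊕0⊕0⊕1⊕0⊕1⊕0 = 1
s8 (pos 8,9,10,11,12,13,14,15): 1⊕1⊕0⊕0⊕1⊕0⊕1⊕0 = 0
Syndrome s8…s1 = 0111 → error at position 7.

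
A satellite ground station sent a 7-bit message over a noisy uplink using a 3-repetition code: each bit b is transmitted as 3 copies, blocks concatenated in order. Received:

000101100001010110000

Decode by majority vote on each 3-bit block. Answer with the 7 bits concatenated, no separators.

Block 1 (000): 0 ones → 0
Block 2 (101): 2 ones → 1
Block 3 (100): 1 one → 0
Block 4 (001): 1 one → 0
Block 5 (010): 1 one → 0
Block 6 (110): 2 ones → 1
Block 7 (000): 0 ones → 0

0100010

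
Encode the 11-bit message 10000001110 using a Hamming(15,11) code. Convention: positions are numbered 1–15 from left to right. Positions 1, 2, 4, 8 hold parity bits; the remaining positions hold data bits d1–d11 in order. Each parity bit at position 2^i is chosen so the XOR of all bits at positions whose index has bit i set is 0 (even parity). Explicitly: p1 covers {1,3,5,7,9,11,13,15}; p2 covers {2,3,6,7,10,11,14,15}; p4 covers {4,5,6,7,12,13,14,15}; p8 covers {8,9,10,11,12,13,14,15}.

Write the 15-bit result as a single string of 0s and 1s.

001100010001110

Place data at non-parity positions: p1 p2 1 p4 0 0 0 p8 0 0 0 1 1 1 0
p1 (pos 1,3,5,7,9,11,13,15): XOR of data positions = 1⊕0⊕0⊕0⊕0⊕1⊕0 = 0
p2 (pos 2,3,6,7,10,11,14,15): XOR of data positions = 1⊕0⊕0⊕0⊕0⊕1⊕0 = 0
p4 (pos 4,5,6,7,12,13,14,15): XOR of data positions = 0⊕0⊕0⊕1⊕1⊕1⊕0 = 1
p8 (pos 8,9,10,11,12,13,14,15): XOR of data positions = 0⊕0⊕0⊕1⊕1⊕1⊕0 = 1
Codeword: 001100010001110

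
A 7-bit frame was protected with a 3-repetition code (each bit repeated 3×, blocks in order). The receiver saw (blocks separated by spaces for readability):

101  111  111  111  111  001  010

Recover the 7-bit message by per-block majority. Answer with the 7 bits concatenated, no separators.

Block 1 (101): 2 ones → 1
Block 2 (111): 3 ones → 1
Block 3 (111): 3 ones → 1
Block 4 (111): 3 ones → 1
Block 5 (111): 3 ones → 1
Block 6 (001): 1 one → 0
Block 7 (010): 1 one → 0

1111100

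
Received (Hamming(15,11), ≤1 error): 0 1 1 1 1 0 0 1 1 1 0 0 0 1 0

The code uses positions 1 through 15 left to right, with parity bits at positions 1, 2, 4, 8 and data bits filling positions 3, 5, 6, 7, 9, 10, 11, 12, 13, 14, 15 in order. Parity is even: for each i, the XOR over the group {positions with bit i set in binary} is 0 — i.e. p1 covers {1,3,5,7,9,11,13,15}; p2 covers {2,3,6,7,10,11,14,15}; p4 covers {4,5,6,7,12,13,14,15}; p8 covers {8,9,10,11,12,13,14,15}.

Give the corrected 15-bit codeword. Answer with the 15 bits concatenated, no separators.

s1 (pos 1,3,5,7,9,11,13,15): 0⊕1⊕1⊕0⊕1⊕0⊕0⊕0 = 1
s2 (pos 2,3,6,7,10,11,14,15): 1⊕1⊕0⊕0⊕1⊕0⊕1⊕0 = 0
s4 (pos 4,5,6,7,12,13,14,15): 1⊕1⊕0⊕0⊕0⊕0⊕1⊕0 = 1
s8 (pos 8,9,10,11,12,13,14,15): 1⊕1⊕1⊕0⊕0⊕0⊕1⊕0 = 0
Syndrome s8…s1 = 0101 → error at position 5.
Flip position 5: 011110011100010 → 011100011100010

011100011100010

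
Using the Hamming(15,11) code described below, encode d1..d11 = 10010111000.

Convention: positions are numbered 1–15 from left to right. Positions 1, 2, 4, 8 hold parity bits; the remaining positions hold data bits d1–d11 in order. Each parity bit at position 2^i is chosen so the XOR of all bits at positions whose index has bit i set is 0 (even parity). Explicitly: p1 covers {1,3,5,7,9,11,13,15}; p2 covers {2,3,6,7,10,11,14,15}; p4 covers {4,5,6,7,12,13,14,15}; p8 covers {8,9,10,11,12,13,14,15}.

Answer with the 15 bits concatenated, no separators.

101000110111000

Place data at non-parity positions: p1 p2 1 p4 0 0 1 p8 0 1 1 1 0 0 0
p1 (pos 1,3,5,7,9,11,13,15): XOR of data positions = 1⊕0⊕1⊕0⊕1⊕0⊕0 = 1
p2 (pos 2,3,6,7,10,11,14,15): XOR of data positions = 1⊕0⊕1⊕1⊕1⊕0⊕0 = 0
p4 (pos 4,5,6,7,12,13,14,15): XOR of data positions = 0⊕0⊕1⊕1⊕0⊕0⊕0 = 0
p8 (pos 8,9,10,11,12,13,14,15): XOR of data positions = 0⊕1⊕1⊕1⊕0⊕0⊕0 = 1
Codeword: 101000110111000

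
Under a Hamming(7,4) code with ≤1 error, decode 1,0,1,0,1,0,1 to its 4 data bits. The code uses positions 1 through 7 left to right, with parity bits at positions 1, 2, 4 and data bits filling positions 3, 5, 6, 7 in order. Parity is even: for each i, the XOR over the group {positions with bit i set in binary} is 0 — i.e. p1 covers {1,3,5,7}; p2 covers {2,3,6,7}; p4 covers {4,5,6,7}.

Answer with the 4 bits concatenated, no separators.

1101

s1 (pos 1,3,5,7): 1⊕1⊕1⊕1 = 0
s2 (pos 2,3,6,7): 0⊕1⊕0⊕1 = 0
s4 (pos 4,5,6,7): 0⊕1⊕0⊕1 = 0
Syndrome s4…s1 = 000 → no error.
Read data bits from positions 3,5,6,7: 1101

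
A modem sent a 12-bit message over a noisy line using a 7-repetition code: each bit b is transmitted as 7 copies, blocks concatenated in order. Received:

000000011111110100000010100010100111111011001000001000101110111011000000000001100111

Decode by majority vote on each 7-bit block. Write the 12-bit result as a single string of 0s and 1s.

Block 1 (0000000): 0 ones → 0
Block 2 (1111111): 7 ones → 1
Block 3 (0100000): 1 one → 0
Block 4 (0101000): 2 ones → 0
Block 5 (1010011): 4 ones → 1
Block 6 (1111011): 6 ones → 1
Block 7 (0010000): 1 one → 0
Block 8 (0100010): 2 ones → 0
Block 9 (1110111): 6 ones → 1
Block 10 (0110000): 2 ones → 0
Block 11 (0000000): 0 ones → 0
Block 12 (1100111): 5 ones → 1

010011001001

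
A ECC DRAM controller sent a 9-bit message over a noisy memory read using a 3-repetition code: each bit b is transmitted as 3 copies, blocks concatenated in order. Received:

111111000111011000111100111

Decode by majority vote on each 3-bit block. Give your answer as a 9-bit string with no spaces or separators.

110110101

Block 1 (111): 3 ones → 1
Block 2 (111): 3 ones → 1
Block 3 (000): 0 ones → 0
Block 4 (111): 3 ones → 1
Block 5 (011): 2 ones → 1
Block 6 (000): 0 ones → 0
Block 7 (111): 3 ones → 1
Block 8 (100): 1 one → 0
Block 9 (111): 3 ones → 1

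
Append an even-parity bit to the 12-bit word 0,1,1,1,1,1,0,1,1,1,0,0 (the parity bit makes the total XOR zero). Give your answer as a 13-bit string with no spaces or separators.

0111110111000

XOR of the 12 data bits: 0⊕1⊕1⊕1⊕1⊕1⊕0⊕1⊕1⊕1⊕0⊕0 = 0
Parity bit = 0 (so all 13 bits XOR to 0).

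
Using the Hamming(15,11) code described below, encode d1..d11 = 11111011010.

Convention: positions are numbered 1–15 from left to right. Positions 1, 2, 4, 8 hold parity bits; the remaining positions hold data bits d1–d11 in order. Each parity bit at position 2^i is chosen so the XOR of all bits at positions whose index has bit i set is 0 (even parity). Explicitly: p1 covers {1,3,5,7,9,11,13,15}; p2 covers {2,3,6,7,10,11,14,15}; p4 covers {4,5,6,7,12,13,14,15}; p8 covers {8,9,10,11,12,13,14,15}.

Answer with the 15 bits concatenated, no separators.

Place data at non-parity positions: p1 p2 1 p4 1 1 1 p8 1 0 1 1 0 1 0
p1 (pos 1,3,5,7,9,11,13,15): XOR of data positions = 1⊕1⊕1⊕1⊕1⊕0⊕0 = 1
p2 (pos 2,3,6,7,10,11,14,15): XOR of data positions = 1⊕1⊕1⊕0⊕1⊕1⊕0 = 1
p4 (pos 4,5,6,7,12,13,14,15): XOR of data positions = 1⊕1⊕1⊕1⊕0⊕1⊕0 = 1
p8 (pos 8,9,10,11,12,13,14,15): XOR of data positions = 1⊕0⊕1⊕1⊕0⊕1⊕0 = 0
Codeword: 111111101011010

111111101011010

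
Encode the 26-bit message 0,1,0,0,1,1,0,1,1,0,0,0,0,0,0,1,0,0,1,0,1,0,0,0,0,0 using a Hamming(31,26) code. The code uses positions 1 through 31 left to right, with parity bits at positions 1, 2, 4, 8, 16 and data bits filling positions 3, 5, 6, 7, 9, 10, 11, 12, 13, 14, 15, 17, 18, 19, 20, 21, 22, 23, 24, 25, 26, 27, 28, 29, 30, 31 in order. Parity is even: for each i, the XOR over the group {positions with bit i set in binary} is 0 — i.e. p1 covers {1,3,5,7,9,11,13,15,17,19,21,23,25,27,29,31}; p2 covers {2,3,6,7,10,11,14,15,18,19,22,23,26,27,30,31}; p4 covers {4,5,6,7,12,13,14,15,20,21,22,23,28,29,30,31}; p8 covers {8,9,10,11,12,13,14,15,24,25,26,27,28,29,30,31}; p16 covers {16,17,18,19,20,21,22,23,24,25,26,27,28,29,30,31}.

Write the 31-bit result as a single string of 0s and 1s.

Place data at non-parity positions: p1 p2 0 p4 1 0 0 p8 1 1 0 1 1 0 0 p16 0 0 0 0 1 0 0 1 0 1 0 0 0 0 0
p1 (pos 1,3,5,7,9,11,13,15,17,19,21,23,25,27,29,31): XOR of data positions = 0⊕1⊕0⊕1⊕0⊕1⊕0⊕0⊕0⊕1⊕0⊕0⊕0⊕0⊕0 = 0
p2 (pos 2,3,6,7,10,11,14,15,18,19,22,23,26,27,30,31): XOR of data positions = 0⊕0⊕0⊕1⊕0⊕0⊕0⊕0⊕0⊕0⊕0⊕1⊕0⊕0⊕0 = 0
p4 (pos 4,5,6,7,12,13,14,15,20,21,22,23,28,29,30,31): XOR of data positions = 1⊕0⊕0⊕1⊕1⊕0⊕0⊕0⊕1⊕0⊕0⊕0⊕0⊕0⊕0 = 0
p8 (pos 8,9,10,11,12,13,14,15,24,25,26,27,28,29,30,31): XOR of data positions = 1⊕1⊕0⊕1⊕1⊕0⊕0⊕1⊕0⊕1⊕0⊕0⊕0⊕0⊕0 = 0
p16 (pos 16,17,18,19,20,21,22,23,24,25,26,27,28,29,30,31): XOR of data positions = 0⊕0⊕0⊕0⊕1⊕0⊕0⊕1⊕0⊕1⊕0⊕0⊕0⊕0⊕0 = 1
Codeword: 0000100011011001000010010100000

0000100011011001000010010100000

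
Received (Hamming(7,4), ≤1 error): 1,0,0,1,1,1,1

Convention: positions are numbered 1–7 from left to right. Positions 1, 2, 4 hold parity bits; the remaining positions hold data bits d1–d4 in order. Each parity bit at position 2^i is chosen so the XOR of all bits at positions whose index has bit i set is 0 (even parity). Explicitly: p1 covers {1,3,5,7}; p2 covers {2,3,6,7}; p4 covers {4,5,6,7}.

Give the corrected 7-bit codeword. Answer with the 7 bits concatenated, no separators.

s1 (pos 1,3,5,7): 1⊕0⊕1⊕1 = 1
s2 (pos 2,3,6,7): 0⊕0⊕1⊕1 = 0
s4 (pos 4,5,6,7): 1⊕1⊕1⊕1 = 0
Syndrome s4…s1 = 001 → error at position 1.
Flip position 1: 1001111 → 0001111

0001111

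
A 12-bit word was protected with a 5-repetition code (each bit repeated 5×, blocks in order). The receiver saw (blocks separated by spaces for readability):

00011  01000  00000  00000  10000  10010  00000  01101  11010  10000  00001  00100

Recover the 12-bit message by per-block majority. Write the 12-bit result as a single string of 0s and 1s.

000000011000

Block 1 (00011): 2 ones → 0
Block 2 (01000): 1 one → 0
Block 3 (00000): 0 ones → 0
Block 4 (00000): 0 ones → 0
Block 5 (10000): 1 one → 0
Block 6 (10010): 2 ones → 0
Block 7 (00000): 0 ones → 0
Block 8 (01101): 3 ones → 1
Block 9 (11010): 3 ones → 1
Block 10 (10000): 1 one → 0
Block 11 (00001): 1 one → 0
Block 12 (00100): 1 one → 0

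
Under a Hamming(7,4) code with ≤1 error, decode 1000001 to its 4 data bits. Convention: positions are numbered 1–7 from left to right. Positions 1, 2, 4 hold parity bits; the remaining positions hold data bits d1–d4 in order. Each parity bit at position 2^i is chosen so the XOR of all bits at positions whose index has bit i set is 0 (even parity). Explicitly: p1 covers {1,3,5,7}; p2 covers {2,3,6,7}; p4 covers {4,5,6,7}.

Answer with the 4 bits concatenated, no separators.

0011

s1 (pos 1,3,5,7): 1⊕0⊕0⊕1 = 0
s2 (pos 2,3,6,7): 0⊕0⊕0⊕1 = 1
s4 (pos 4,5,6,7): 0⊕0⊕0⊕1 = 1
Syndrome s4…s1 = 110 → error at position 6.
Flip position 6: 1000001 → 1000011
Read data bits from positions 3,5,6,7: 0011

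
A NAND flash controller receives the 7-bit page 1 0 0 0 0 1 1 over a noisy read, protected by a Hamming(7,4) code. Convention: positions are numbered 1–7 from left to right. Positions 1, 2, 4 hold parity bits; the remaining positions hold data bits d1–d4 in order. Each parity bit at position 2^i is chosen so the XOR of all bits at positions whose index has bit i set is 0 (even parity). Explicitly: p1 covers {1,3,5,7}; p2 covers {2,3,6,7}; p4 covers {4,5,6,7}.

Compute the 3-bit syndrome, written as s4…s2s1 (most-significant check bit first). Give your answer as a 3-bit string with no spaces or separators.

s1 (pos 1,3,5,7): 1⊕0⊕0⊕1 = 0
s2 (pos 2,3,6,7): 0⊕0⊕1⊕1 = 0
s4 (pos 4,5,6,7): 0⊕0⊕1⊕1 = 0
Syndrome s4…s1 = 000 → no error.

000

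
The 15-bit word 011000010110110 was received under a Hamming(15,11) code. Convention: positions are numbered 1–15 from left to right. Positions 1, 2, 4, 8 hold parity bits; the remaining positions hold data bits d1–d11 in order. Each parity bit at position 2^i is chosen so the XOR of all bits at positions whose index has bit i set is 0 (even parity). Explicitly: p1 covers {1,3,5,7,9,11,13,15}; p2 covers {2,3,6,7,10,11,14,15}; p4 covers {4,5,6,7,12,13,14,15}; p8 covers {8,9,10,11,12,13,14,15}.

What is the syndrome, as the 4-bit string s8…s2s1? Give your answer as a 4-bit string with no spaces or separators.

s1 (pos 1,3,5,7,9,11,13,15): 0⊕1⊕0⊕0⊕0⊕1⊕1⊕0 = 1
s2 (pos 2,3,6,7,10,11,14,15): 1⊕1⊕0⊕0⊕1⊕1⊕1⊕0 = 1
s4 (pos 4,5,6,7,12,13,14,15): 0⊕0⊕0⊕0⊕0⊕1⊕1⊕0 = 0
s8 (pos 8,9,10,11,12,13,14,15): 1⊕0⊕1⊕1⊕0⊕1⊕1⊕0 = 1
Syndrome s8…s1 = 1011 → error at position 11.

1011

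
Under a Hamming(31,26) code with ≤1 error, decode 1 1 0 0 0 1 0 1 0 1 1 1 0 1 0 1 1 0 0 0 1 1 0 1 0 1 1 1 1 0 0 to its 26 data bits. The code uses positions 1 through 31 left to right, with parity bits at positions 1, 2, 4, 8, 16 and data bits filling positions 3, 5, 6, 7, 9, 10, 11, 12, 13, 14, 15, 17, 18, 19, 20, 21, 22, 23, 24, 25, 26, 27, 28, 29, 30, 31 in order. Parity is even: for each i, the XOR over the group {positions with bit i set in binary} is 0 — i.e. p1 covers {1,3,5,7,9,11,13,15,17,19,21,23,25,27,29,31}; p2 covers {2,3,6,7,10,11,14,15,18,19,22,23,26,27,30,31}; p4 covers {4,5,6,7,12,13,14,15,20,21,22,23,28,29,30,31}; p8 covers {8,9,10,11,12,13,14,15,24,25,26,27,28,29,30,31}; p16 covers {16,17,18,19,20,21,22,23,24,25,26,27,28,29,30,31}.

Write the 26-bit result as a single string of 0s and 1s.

s1 (pos 1,3,5,7,9,11,13,15,17,19,21,23,25,27,29,31): 1⊕0⊕0⊕0⊕0⊕1⊕0⊕0⊕1⊕0⊕1⊕0⊕0⊕1⊕1⊕0 = 0
s2 (pos 2,3,6,7,10,11,14,15,18,19,22,23,26,27,30,31): 1⊕0⊕1⊕0⊕1⊕1⊕1⊕0⊕0⊕0⊕1⊕0⊕1⊕1⊕0⊕0 = 0
s4 (pos 4,5,6,7,12,13,14,15,20,21,22,23,28,29,30,31): 0⊕0⊕1⊕0⊕1⊕0⊕1⊕0⊕0⊕1⊕1⊕0⊕1⊕1⊕0⊕0 = 1
s8 (pos 8,9,10,11,12,13,14,15,24,25,26,27,28,29,30,31): 1⊕0⊕1⊕1⊕1⊕0⊕1⊕0⊕1⊕0⊕1⊕1⊕1⊕1⊕0⊕0 = 0
s16 (pos 16,17,18,19,20,21,22,23,24,25,26,27,28,29,30,31): 1⊕1⊕0⊕0⊕0⊕1⊕1⊕0⊕1⊕0⊕1⊕1⊕1⊕1⊕0⊕0 = 1
Syndrome s16…s1 = 10100 → error at position 20.
Flip position 20: 1100010101110101100011010111100 → 1100010101110101100111010111100
Read data bits from positions 3,5,6,7,9,10,11,12,13,14,15,17,18,19,20,21,22,23,24,25,26,27,28,29,30,31: 00100111010100111010111100

00100111010100111010111100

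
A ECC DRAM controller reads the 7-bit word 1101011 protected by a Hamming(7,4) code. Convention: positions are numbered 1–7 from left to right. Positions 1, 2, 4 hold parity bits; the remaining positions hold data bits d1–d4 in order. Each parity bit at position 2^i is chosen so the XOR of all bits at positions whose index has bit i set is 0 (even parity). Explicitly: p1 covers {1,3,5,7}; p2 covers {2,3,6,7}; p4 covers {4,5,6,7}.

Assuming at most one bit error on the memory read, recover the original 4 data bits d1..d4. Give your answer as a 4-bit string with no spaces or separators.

s1 (pos 1,3,5,7): 1⊕0⊕0⊕1 = 0
s2 (pos 2,3,6,7): 1⊕0⊕1⊕1 = 1
s4 (pos 4,5,6,7): 1⊕0⊕1⊕1 = 1
Syndrome s4…s1 = 110 → error at position 6.
Flip position 6: 1101011 → 1101001
Read data bits from positions 3,5,6,7: 0001

0001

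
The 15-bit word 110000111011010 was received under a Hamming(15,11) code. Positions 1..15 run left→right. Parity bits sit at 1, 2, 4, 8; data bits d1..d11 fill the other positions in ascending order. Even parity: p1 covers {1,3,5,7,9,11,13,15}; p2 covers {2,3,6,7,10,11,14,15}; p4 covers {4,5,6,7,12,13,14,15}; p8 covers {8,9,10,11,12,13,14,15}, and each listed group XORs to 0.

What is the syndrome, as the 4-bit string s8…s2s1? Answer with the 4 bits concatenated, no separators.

s1 (pos 1,3,5,7,9,11,13,15): 1⊕0⊕0⊕1⊕1⊕1⊕0⊕0 = 0
s2 (pos 2,3,6,7,10,11,14,15): 1⊕0⊕0⊕1⊕0⊕1⊕1⊕0 = 0
s4 (pos 4,5,6,7,12,13,14,15): 0⊕0⊕0⊕1⊕1⊕0⊕1⊕0 = 1
s8 (pos 8,9,10,11,12,13,14,15): 1⊕1⊕0⊕1⊕1⊕0⊕1⊕0 = 1
Syndrome s8…s1 = 1100 → error at position 12.

1100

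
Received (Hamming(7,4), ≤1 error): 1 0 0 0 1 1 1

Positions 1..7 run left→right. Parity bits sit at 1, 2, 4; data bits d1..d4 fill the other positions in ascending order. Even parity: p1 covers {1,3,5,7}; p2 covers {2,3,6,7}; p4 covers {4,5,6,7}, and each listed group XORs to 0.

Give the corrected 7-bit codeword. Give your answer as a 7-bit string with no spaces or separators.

1000011

s1 (pos 1,3,5,7): 1⊕0⊕1⊕1 = 1
s2 (pos 2,3,6,7): 0⊕0⊕1⊕1 = 0
s4 (pos 4,5,6,7): 0⊕1⊕1⊕1 = 1
Syndrome s4…s1 = 101 → error at position 5.
Flip position 5: 1000111 → 1000011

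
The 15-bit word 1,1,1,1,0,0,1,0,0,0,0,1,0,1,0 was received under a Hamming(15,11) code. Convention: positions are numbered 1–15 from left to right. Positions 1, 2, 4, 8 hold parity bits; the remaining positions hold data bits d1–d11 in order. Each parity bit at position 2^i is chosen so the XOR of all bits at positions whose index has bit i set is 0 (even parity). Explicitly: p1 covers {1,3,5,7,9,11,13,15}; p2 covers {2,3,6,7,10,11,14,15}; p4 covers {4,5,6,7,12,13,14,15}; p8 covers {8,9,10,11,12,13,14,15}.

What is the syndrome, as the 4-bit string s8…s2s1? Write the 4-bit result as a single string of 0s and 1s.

0001

s1 (pos 1,3,5,7,9,11,13,15): 1⊕1⊕0⊕1⊕0⊕0⊕0⊕0 = 1
s2 (pos 2,3,6,7,10,11,14,15): 1⊕1⊕0⊕1⊕0⊕0⊕1⊕0 = 0
s4 (pos 4,5,6,7,12,13,14,15): 1⊕0⊕0⊕1⊕1⊕0⊕1⊕0 = 0
s8 (pos 8,9,10,11,12,13,14,15): 0⊕0⊕0⊕0⊕1⊕0⊕1⊕0 = 0
Syndrome s8…s1 = 0001 → error at position 1.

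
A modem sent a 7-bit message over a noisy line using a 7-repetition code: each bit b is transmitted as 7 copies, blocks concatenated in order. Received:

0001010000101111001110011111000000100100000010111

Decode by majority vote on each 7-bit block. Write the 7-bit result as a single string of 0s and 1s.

0011001

Block 1 (0001010): 2 ones → 0
Block 2 (0001011): 3 ones → 0
Block 3 (1100111): 5 ones → 1
Block 4 (0011111): 5 ones → 1
Block 5 (0000001): 1 one → 0
Block 6 (0010000): 1 one → 0
Block 7 (0010111): 4 ones → 1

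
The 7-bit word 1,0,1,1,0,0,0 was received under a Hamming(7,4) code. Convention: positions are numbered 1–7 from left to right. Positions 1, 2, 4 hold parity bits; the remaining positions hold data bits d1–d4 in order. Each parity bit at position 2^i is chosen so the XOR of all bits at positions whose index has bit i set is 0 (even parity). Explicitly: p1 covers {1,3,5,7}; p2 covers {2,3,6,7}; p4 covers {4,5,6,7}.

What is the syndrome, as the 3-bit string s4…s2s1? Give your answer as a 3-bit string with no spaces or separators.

110

s1 (pos 1,3,5,7): 1⊕1⊕0⊕0 = 0
s2 (pos 2,3,6,7): 0⊕1⊕0⊕0 = 1
s4 (pos 4,5,6,7): 1⊕0⊕0⊕0 = 1
Syndrome s4…s1 = 110 → error at position 6.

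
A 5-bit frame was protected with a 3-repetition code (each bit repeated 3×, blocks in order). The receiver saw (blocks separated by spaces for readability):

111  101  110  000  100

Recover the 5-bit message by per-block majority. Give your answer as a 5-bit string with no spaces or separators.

11100

Block 1 (111): 3 ones → 1
Block 2 (101): 2 ones → 1
Block 3 (110): 2 ones → 1
Block 4 (000): 0 ones → 0
Block 5 (100): 1 one → 0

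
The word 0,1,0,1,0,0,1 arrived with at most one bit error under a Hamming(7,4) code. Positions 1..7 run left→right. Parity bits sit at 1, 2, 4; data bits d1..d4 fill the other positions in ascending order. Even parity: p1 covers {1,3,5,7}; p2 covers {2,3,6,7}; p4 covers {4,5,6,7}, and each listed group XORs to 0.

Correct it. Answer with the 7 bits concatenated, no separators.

s1 (pos 1,3,5,7): 0⊕0⊕0⊕1 = 1
s2 (pos 2,3,6,7): 1⊕0⊕0⊕1 = 0
s4 (pos 4,5,6,7): 1⊕0⊕0⊕1 = 0
Syndrome s4…s1 = 001 → error at position 1.
Flip position 1: 0101001 → 1101001

1101001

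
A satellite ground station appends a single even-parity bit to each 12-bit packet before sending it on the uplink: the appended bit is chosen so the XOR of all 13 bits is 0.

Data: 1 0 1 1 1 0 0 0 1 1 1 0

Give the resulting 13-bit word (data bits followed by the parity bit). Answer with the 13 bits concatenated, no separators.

1011100011101

XOR of the 12 data bits: 1⊕0⊕1⊕1⊕1⊕0⊕0⊕0⊕1⊕1⊕1⊕0 = 1
Parity bit = 1 (so all 13 bits XOR to 0).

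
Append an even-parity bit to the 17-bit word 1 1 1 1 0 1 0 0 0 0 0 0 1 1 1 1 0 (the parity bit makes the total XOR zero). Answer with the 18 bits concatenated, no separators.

XOR of the 17 data bits: 1⊕1⊕1⊕1⊕0⊕1⊕0⊕0⊕0⊕0⊕0⊕0⊕1⊕1⊕1⊕1⊕0 = 1
Parity bit = 1 (so all 18 bits XOR to 0).

111101000000111101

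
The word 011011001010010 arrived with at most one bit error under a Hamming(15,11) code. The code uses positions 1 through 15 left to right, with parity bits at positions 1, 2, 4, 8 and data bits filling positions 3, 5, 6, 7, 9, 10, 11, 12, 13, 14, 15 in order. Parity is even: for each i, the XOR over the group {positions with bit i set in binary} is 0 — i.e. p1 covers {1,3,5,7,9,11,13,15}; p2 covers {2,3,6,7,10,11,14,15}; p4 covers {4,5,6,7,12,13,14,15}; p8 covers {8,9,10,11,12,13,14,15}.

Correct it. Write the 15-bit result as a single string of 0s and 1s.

s1 (pos 1,3,5,7,9,11,13,15): 0⊕1⊕1⊕0⊕1⊕1⊕0⊕0 = 0
s2 (pos 2,3,6,7,10,11,14,15): 1⊕1⊕1⊕0⊕0⊕1⊕1⊕0 = 1
s4 (pos 4,5,6,7,12,13,14,15): 0⊕1⊕1⊕0⊕0⊕0⊕1⊕0 = 1
s8 (pos 8,9,10,11,12,13,14,15): 0⊕1⊕0⊕1⊕0⊕0⊕1⊕0 = 1
Syndrome s8…s1 = 1110 → error at position 14.
Flip position 14: 011011001010010 → 011011001010000

011011001010000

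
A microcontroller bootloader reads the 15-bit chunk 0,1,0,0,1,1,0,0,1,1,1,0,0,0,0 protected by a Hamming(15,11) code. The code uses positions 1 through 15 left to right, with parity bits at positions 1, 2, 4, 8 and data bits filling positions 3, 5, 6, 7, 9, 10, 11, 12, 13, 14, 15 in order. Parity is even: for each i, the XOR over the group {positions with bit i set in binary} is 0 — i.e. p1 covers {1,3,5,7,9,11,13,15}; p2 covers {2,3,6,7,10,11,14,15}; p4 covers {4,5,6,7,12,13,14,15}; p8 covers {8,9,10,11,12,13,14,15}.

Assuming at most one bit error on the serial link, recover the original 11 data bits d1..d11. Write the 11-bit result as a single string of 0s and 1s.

01100110000

s1 (pos 1,3,5,7,9,11,13,15): 0⊕0⊕1⊕0⊕1⊕1⊕0⊕0 = 1
s2 (pos 2,3,6,7,10,11,14,15): 1⊕0⊕1⊕0⊕1⊕1⊕0⊕0 = 0
s4 (pos 4,5,6,7,12,13,14,15): 0⊕1⊕1⊕0⊕0⊕0⊕0⊕0 = 0
s8 (pos 8,9,10,11,12,13,14,15): 0⊕1⊕1⊕1⊕0⊕0⊕0⊕0 = 1
Syndrome s8…s1 = 1001 → error at position 9.
Flip position 9: 010011001110000 → 010011000110000
Read data bits from positions 3,5,6,7,9,10,11,12,13,14,15: 01100110000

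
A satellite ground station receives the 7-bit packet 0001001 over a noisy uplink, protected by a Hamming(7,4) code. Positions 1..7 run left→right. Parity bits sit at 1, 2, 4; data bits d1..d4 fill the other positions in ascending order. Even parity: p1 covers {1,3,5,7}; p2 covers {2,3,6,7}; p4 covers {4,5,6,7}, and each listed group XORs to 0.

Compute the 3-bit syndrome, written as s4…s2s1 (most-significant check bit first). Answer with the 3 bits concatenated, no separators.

s1 (pos 1,3,5,7): 0⊕0⊕0⊕1 = 1
s2 (pos 2,3,6,7): 0⊕0⊕0⊕1 = 1
s4 (pos 4,5,6,7): 1⊕0⊕0⊕1 = 0
Syndrome s4…s1 = 011 → error at position 3.

011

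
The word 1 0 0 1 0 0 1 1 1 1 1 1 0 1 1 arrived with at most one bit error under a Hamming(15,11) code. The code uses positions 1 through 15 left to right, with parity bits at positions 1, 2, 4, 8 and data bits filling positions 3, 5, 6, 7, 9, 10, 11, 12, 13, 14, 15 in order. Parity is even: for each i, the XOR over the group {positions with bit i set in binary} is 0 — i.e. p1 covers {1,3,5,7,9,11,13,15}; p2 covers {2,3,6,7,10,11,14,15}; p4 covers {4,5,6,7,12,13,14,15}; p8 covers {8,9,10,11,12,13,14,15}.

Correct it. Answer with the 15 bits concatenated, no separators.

100100111111010

s1 (pos 1,3,5,7,9,11,13,15): 1⊕0⊕0⊕1⊕1⊕1⊕0⊕1 = 1
s2 (pos 2,3,6,7,10,11,14,15): 0⊕0⊕0⊕1⊕1⊕1⊕1⊕1 = 1
s4 (pos 4,5,6,7,12,13,14,15): 1⊕0⊕0⊕1⊕1⊕0⊕1⊕1 = 1
s8 (pos 8,9,10,11,12,13,14,15): 1⊕1⊕1⊕1⊕1⊕0⊕1⊕1 = 1
Syndrome s8…s1 = 1111 → error at position 15.
Flip position 15: 100100111111011 → 100100111111010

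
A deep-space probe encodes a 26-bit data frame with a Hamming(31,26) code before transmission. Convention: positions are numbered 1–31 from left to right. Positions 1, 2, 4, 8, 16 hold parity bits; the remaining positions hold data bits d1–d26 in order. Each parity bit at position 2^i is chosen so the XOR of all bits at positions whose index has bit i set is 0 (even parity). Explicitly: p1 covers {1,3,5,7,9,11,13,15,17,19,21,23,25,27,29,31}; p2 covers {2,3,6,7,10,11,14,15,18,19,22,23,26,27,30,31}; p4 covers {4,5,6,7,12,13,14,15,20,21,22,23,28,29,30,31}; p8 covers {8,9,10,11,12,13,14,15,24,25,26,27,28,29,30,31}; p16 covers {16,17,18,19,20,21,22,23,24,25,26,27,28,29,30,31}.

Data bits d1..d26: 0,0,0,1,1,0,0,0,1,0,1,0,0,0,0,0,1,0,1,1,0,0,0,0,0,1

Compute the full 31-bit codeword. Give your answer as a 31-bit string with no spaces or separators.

0001001010001010000001011000001

Place data at non-parity positions: p1 p2 0 p4 0 0 1 p8 1 0 0 0 1 0 1 p16 0 0 0 0 0 1 0 1 1 0 0 0 0 0 1
p1 (pos 1,3,5,7,9,11,13,15,17,19,21,23,25,27,29,31): XOR of data positions = 0⊕0⊕1⊕1⊕0⊕1⊕1⊕0⊕0⊕0⊕0⊕1⊕0⊕0⊕1 = 0
p2 (pos 2,3,6,7,10,11,14,15,18,19,22,23,26,27,30,31): XOR of data positions = 0⊕0⊕1⊕0⊕0⊕0⊕1⊕0⊕0⊕1⊕0⊕0⊕0⊕0⊕1 = 0
p4 (pos 4,5,6,7,12,13,14,15,20,21,22,23,28,29,30,31): XOR of data positions = 0⊕0⊕1⊕0⊕1⊕0⊕1⊕0⊕0⊕1⊕0⊕0⊕0⊕0⊕1 = 1
p8 (pos 8,9,10,11,12,13,14,15,24,25,26,27,28,29,30,31): XOR of data positions = 1⊕0⊕0⊕0⊕1⊕0⊕1⊕1⊕1⊕0⊕0⊕0⊕0⊕0⊕1 = 0
p16 (pos 16,17,18,19,20,21,22,23,24,25,26,27,28,29,30,31): XOR of data positions = 0⊕0⊕0⊕0⊕0⊕1⊕0⊕1⊕1⊕0⊕0⊕0⊕0⊕0⊕1 = 0
Codeword: 0001001010001010000001011000001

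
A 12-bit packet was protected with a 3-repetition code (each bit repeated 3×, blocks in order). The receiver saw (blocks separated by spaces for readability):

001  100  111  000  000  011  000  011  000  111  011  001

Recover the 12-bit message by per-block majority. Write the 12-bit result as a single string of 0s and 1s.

Block 1 (001): 1 one → 0
Block 2 (100): 1 one → 0
Block 3 (111): 3 ones → 1
Block 4 (000): 0 ones → 0
Block 5 (000): 0 ones → 0
Block 6 (011): 2 ones → 1
Block 7 (000): 0 ones → 0
Block 8 (011): 2 ones → 1
Block 9 (000): 0 ones → 0
Block 10 (111): 3 ones → 1
Block 11 (011): 2 ones → 1
Block 12 (001): 1 one → 0

001001010110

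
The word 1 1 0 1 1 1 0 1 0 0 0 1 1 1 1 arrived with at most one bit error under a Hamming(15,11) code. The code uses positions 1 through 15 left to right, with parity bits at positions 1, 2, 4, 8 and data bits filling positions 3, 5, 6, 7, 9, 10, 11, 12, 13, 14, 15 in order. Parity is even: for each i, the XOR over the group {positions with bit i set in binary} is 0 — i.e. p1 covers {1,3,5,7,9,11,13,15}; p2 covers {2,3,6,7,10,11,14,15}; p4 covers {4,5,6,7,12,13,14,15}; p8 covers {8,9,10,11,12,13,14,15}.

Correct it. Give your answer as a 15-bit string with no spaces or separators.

110111010000111

s1 (pos 1,3,5,7,9,11,13,15): 1⊕0⊕1⊕0⊕0⊕0⊕1⊕1 = 0
s2 (pos 2,3,6,7,10,11,14,15): 1⊕0⊕1⊕0⊕0⊕0⊕1⊕1 = 0
s4 (pos 4,5,6,7,12,13,14,15): 1⊕1⊕1⊕0⊕1⊕1⊕1⊕1 = 1
s8 (pos 8,9,10,11,12,13,14,15): 1⊕0⊕0⊕0⊕1⊕1⊕1⊕1 = 1
Syndrome s8…s1 = 1100 → error at position 12.
Flip position 12: 110111010001111 → 110111010000111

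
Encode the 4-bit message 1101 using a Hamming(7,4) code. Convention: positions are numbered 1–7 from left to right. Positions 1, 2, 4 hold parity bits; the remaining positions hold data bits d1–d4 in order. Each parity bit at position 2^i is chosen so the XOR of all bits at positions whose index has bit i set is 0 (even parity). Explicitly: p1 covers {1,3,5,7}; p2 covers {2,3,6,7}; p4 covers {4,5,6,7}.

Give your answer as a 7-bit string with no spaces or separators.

1010101

Place data at non-parity positions: p1 p2 1 p4 1 0 1
p1 (pos 1,3,5,7): XOR of data positions = 1⊕1⊕1 = 1
p2 (pos 2,3,6,7): XOR of data positions = 1⊕0⊕1 = 0
p4 (pos 4,5,6,7): XOR of data positions = 1⊕0⊕1 = 0
Codeword: 1010101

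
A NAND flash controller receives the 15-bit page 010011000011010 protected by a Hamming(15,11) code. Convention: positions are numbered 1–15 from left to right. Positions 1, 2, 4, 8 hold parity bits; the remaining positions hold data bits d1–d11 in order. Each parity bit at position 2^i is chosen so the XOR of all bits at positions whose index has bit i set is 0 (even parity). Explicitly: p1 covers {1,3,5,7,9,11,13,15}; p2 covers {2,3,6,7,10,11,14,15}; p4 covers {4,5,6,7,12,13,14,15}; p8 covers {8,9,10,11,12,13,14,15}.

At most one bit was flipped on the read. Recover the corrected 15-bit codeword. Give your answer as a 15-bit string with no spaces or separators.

010011010011010

s1 (pos 1,3,5,7,9,11,13,15): 0⊕0⊕1⊕0⊕0⊕1⊕0⊕0 = 0
s2 (pos 2,3,6,7,10,11,14,15): 1⊕0⊕1⊕0⊕0⊕1⊕1⊕0 = 0
s4 (pos 4,5,6,7,12,13,14,15): 0⊕1⊕1⊕0⊕1⊕0⊕1⊕0 = 0
s8 (pos 8,9,10,11,12,13,14,15): 0⊕0⊕0⊕1⊕1⊕0⊕1⊕0 = 1
Syndrome s8…s1 = 1000 → error at position 8.
Flip position 8: 010011000011010 → 010011010011010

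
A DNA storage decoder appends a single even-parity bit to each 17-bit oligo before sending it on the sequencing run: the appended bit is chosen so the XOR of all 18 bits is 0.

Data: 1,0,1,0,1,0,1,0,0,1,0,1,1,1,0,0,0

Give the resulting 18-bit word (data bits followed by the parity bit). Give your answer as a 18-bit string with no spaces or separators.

XOR of the 17 data bits: 1⊕0⊕1⊕0⊕1⊕0⊕1⊕0⊕0⊕1⊕0⊕1⊕1⊕1⊕0⊕0⊕0 = 0
Parity bit = 0 (so all 18 bits XOR to 0).

101010100101110000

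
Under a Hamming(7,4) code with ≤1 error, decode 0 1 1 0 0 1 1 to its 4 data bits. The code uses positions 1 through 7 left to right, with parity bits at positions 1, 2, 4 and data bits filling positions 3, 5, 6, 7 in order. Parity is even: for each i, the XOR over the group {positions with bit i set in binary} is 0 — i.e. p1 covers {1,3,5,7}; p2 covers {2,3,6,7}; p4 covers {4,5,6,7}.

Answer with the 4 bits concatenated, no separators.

1011

s1 (pos 1,3,5,7): 0⊕1⊕0⊕1 = 0
s2 (pos 2,3,6,7): 1⊕1⊕1⊕1 = 0
s4 (pos 4,5,6,7): 0⊕0⊕1⊕1 = 0
Syndrome s4…s1 = 000 → no error.
Read data bits from positions 3,5,6,7: 1011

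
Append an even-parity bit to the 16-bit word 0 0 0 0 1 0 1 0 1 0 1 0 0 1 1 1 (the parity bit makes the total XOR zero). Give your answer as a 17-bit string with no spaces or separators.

00001010101001111

XOR of the 16 data bits: 0⊕0⊕0⊕0⊕1⊕0⊕1⊕0⊕1⊕0⊕1⊕0⊕0⊕1⊕1⊕1 = 1
Parity bit = 1 (so all 17 bits XOR to 0).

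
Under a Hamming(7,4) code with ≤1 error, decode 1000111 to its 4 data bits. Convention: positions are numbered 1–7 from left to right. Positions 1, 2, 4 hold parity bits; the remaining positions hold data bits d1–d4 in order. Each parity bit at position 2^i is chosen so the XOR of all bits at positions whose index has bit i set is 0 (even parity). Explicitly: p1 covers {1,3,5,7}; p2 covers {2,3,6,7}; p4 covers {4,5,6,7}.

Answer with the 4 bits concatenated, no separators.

0011

s1 (pos 1,3,5,7): 1⊕0⊕1⊕1 = 1
s2 (pos 2,3,6,7): 0⊕0⊕1⊕1 = 0
s4 (pos 4,5,6,7): 0⊕1⊕1⊕1 = 1
Syndrome s4…s1 = 101 → error at position 5.
Flip position 5: 1000111 → 1000011
Read data bits from positions 3,5,6,7: 0011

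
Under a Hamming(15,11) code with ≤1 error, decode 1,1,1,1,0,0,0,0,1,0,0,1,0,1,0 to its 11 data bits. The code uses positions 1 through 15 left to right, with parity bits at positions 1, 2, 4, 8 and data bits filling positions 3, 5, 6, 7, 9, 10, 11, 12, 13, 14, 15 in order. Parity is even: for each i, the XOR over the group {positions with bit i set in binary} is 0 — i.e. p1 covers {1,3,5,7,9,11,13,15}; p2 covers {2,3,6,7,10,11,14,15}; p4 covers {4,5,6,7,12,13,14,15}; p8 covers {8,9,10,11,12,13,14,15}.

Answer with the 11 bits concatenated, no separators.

s1 (pos 1,3,5,7,9,11,13,15): 1⊕1⊕0⊕0⊕1⊕0⊕0⊕0 = 1
s2 (pos 2,3,6,7,10,11,14,15): 1⊕1⊕0⊕0⊕0⊕0⊕1⊕0 = 1
s4 (pos 4,5,6,7,12,13,14,15): 1⊕0⊕0⊕0⊕1⊕0⊕1⊕0 = 1
s8 (pos 8,9,10,11,12,13,14,15): 0⊕1⊕0⊕0⊕1⊕0⊕1⊕0 = 1
Syndrome s8…s1 = 1111 → error at position 15.
Flip position 15: 111100001001010 → 111100001001011
Read data bits from positions 3,5,6,7,9,10,11,12,13,14,15: 10001001011

10001001011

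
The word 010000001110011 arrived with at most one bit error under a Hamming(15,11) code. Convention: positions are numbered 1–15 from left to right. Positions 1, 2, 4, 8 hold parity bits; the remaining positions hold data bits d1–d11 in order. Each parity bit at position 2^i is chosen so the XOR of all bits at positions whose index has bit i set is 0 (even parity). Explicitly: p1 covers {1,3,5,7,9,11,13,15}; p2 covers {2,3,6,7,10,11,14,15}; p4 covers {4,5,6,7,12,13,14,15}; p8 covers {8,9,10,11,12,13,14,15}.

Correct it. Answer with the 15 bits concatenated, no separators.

010000001100011

s1 (pos 1,3,5,7,9,11,13,15): 0⊕0⊕0⊕0⊕1⊕1⊕0⊕1 = 1
s2 (pos 2,3,6,7,10,11,14,15): 1⊕0⊕0⊕0⊕1⊕1⊕1⊕1 = 1
s4 (pos 4,5,6,7,12,13,14,15): 0⊕0⊕0⊕0⊕0⊕0⊕1⊕1 = 0
s8 (pos 8,9,10,11,12,13,14,15): 0⊕1⊕1⊕1⊕0⊕0⊕1⊕1 = 1
Syndrome s8…s1 = 1011 → error at position 11.
Flip position 11: 010000001110011 → 010000001100011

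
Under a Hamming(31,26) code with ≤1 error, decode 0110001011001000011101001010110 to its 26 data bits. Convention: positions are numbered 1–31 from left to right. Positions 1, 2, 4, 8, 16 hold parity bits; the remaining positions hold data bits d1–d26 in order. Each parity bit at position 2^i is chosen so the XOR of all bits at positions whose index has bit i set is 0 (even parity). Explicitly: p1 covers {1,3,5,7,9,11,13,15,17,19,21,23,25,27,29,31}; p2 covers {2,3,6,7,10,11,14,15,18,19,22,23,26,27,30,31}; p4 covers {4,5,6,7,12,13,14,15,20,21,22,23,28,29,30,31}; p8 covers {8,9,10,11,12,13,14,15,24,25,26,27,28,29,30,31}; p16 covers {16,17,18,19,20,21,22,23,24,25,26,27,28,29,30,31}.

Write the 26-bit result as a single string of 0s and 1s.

s1 (pos 1,3,5,7,9,11,13,15,17,19,21,23,25,27,29,31): 0⊕1⊕0⊕1⊕1⊕0⊕1⊕0⊕0⊕1⊕0⊕0⊕1⊕1⊕1⊕0 = 0
s2 (pos 2,3,6,7,10,11,14,15,18,19,22,23,26,27,30,31): 1⊕1⊕0⊕1⊕1⊕0⊕0⊕0⊕1⊕1⊕1⊕0⊕0⊕1⊕1⊕0 = 1
s4 (pos 4,5,6,7,12,13,14,15,20,21,22,23,28,29,30,31): 0⊕0⊕0⊕1⊕0⊕1⊕0⊕0⊕1⊕0⊕1⊕0⊕0⊕1⊕1⊕0 = 0
s8 (pos 8,9,10,11,12,13,14,15,24,25,26,27,28,29,30,31): 0⊕1⊕1⊕0⊕0⊕1⊕0⊕0⊕0⊕1⊕0⊕1⊕0⊕1⊕1⊕0 = 1
s16 (pos 16,17,18,19,20,21,22,23,24,25,26,27,28,29,30,31): 0⊕0⊕1⊕1⊕1⊕0⊕1⊕0⊕0⊕1⊕0⊕1⊕0⊕1⊕1⊕0 = 0
Syndrome s16…s1 = 01010 → error at position 10.
Flip position 10: 0110001011001000011101001010110 → 0110001010001000011101001010110
Read data bits from positions 3,5,6,7,9,10,11,12,13,14,15,17,18,19,20,21,22,23,24,25,26,27,28,29,30,31: 10011000100011101001010110

10011000100011101001010110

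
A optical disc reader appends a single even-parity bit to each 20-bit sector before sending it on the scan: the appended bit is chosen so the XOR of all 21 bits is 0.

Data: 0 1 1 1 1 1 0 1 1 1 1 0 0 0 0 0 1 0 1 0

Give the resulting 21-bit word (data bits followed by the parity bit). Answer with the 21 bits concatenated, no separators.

XOR of the 20 data bits: 0⊕1⊕1⊕1⊕1⊕1⊕0⊕1⊕1⊕1⊕1⊕0⊕0⊕0⊕0⊕0⊕1⊕0⊕1⊕0 = 1
Parity bit = 1 (so all 21 bits XOR to 0).

011111011110000010101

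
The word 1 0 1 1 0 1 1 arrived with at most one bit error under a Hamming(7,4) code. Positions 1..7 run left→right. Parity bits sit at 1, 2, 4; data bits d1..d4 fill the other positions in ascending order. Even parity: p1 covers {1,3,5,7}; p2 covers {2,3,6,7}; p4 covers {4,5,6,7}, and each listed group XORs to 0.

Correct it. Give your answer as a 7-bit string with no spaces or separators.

1011010

s1 (pos 1,3,5,7): 1⊕1⊕0⊕1 = 1
s2 (pos 2,3,6,7): 0⊕1⊕1⊕1 = 1
s4 (pos 4,5,6,7): 1⊕0⊕1⊕1 = 1
Syndrome s4…s1 = 111 → error at position 7.
Flip position 7: 1011011 → 1011010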